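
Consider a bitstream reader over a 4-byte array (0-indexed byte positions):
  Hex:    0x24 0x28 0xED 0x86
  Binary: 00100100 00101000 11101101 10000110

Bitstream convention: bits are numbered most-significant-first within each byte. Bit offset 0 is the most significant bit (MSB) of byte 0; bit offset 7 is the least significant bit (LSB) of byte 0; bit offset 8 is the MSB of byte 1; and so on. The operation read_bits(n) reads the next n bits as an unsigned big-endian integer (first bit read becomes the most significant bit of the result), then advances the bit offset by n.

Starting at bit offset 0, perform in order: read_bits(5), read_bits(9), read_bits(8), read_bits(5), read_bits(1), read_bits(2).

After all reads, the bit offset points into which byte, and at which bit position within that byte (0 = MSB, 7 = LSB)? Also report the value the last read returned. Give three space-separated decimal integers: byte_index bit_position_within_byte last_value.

Answer: 3 6 1

Derivation:
Read 1: bits[0:5] width=5 -> value=4 (bin 00100); offset now 5 = byte 0 bit 5; 27 bits remain
Read 2: bits[5:14] width=9 -> value=266 (bin 100001010); offset now 14 = byte 1 bit 6; 18 bits remain
Read 3: bits[14:22] width=8 -> value=59 (bin 00111011); offset now 22 = byte 2 bit 6; 10 bits remain
Read 4: bits[22:27] width=5 -> value=12 (bin 01100); offset now 27 = byte 3 bit 3; 5 bits remain
Read 5: bits[27:28] width=1 -> value=0 (bin 0); offset now 28 = byte 3 bit 4; 4 bits remain
Read 6: bits[28:30] width=2 -> value=1 (bin 01); offset now 30 = byte 3 bit 6; 2 bits remain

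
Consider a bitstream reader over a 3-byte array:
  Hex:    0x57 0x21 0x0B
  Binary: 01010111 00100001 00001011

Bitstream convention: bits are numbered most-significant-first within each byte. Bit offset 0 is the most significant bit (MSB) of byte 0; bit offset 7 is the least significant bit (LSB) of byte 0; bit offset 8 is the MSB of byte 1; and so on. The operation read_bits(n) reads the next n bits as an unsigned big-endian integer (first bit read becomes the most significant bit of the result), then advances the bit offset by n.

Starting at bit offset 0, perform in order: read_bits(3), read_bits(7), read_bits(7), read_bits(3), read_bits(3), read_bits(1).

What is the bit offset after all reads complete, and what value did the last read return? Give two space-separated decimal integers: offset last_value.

Read 1: bits[0:3] width=3 -> value=2 (bin 010); offset now 3 = byte 0 bit 3; 21 bits remain
Read 2: bits[3:10] width=7 -> value=92 (bin 1011100); offset now 10 = byte 1 bit 2; 14 bits remain
Read 3: bits[10:17] width=7 -> value=66 (bin 1000010); offset now 17 = byte 2 bit 1; 7 bits remain
Read 4: bits[17:20] width=3 -> value=0 (bin 000); offset now 20 = byte 2 bit 4; 4 bits remain
Read 5: bits[20:23] width=3 -> value=5 (bin 101); offset now 23 = byte 2 bit 7; 1 bits remain
Read 6: bits[23:24] width=1 -> value=1 (bin 1); offset now 24 = byte 3 bit 0; 0 bits remain

Answer: 24 1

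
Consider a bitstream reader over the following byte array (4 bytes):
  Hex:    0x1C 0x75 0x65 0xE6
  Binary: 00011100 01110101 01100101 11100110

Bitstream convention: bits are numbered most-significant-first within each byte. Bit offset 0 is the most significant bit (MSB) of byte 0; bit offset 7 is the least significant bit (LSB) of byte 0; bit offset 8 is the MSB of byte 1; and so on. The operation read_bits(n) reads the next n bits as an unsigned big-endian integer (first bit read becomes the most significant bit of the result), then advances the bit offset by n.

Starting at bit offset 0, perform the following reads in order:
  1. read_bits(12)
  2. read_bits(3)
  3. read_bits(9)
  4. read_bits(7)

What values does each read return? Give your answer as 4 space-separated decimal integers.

Answer: 455 2 357 115

Derivation:
Read 1: bits[0:12] width=12 -> value=455 (bin 000111000111); offset now 12 = byte 1 bit 4; 20 bits remain
Read 2: bits[12:15] width=3 -> value=2 (bin 010); offset now 15 = byte 1 bit 7; 17 bits remain
Read 3: bits[15:24] width=9 -> value=357 (bin 101100101); offset now 24 = byte 3 bit 0; 8 bits remain
Read 4: bits[24:31] width=7 -> value=115 (bin 1110011); offset now 31 = byte 3 bit 7; 1 bits remain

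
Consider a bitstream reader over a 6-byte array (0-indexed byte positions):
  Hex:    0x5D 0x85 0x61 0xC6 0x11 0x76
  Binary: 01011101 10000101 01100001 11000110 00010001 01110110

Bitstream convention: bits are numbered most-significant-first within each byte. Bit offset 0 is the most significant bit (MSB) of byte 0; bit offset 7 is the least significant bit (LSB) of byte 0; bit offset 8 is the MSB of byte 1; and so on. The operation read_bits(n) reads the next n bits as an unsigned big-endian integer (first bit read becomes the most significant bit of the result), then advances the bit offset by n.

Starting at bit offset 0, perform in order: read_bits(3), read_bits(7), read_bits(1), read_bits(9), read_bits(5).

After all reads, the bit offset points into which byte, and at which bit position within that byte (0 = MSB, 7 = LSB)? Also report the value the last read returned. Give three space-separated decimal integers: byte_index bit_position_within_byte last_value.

Answer: 3 1 3

Derivation:
Read 1: bits[0:3] width=3 -> value=2 (bin 010); offset now 3 = byte 0 bit 3; 45 bits remain
Read 2: bits[3:10] width=7 -> value=118 (bin 1110110); offset now 10 = byte 1 bit 2; 38 bits remain
Read 3: bits[10:11] width=1 -> value=0 (bin 0); offset now 11 = byte 1 bit 3; 37 bits remain
Read 4: bits[11:20] width=9 -> value=86 (bin 001010110); offset now 20 = byte 2 bit 4; 28 bits remain
Read 5: bits[20:25] width=5 -> value=3 (bin 00011); offset now 25 = byte 3 bit 1; 23 bits remain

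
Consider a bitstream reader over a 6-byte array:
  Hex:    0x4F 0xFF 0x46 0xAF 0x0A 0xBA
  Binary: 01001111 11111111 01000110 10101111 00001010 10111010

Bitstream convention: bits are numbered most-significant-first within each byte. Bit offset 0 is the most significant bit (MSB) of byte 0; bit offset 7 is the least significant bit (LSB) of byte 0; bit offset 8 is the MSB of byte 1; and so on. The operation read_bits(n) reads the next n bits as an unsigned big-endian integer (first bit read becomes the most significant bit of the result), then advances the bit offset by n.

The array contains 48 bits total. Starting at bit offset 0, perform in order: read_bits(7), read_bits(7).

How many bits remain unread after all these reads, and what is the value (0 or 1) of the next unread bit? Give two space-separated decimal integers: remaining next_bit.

Read 1: bits[0:7] width=7 -> value=39 (bin 0100111); offset now 7 = byte 0 bit 7; 41 bits remain
Read 2: bits[7:14] width=7 -> value=127 (bin 1111111); offset now 14 = byte 1 bit 6; 34 bits remain

Answer: 34 1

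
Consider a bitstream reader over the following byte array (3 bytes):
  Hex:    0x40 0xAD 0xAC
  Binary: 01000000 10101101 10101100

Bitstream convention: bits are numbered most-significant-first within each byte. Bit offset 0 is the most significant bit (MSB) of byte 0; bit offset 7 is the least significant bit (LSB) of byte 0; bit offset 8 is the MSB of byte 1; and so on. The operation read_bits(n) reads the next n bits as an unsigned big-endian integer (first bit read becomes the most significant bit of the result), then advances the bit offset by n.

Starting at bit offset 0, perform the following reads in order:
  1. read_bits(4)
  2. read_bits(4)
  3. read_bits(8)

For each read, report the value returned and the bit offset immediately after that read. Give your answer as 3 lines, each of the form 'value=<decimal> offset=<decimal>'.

Read 1: bits[0:4] width=4 -> value=4 (bin 0100); offset now 4 = byte 0 bit 4; 20 bits remain
Read 2: bits[4:8] width=4 -> value=0 (bin 0000); offset now 8 = byte 1 bit 0; 16 bits remain
Read 3: bits[8:16] width=8 -> value=173 (bin 10101101); offset now 16 = byte 2 bit 0; 8 bits remain

Answer: value=4 offset=4
value=0 offset=8
value=173 offset=16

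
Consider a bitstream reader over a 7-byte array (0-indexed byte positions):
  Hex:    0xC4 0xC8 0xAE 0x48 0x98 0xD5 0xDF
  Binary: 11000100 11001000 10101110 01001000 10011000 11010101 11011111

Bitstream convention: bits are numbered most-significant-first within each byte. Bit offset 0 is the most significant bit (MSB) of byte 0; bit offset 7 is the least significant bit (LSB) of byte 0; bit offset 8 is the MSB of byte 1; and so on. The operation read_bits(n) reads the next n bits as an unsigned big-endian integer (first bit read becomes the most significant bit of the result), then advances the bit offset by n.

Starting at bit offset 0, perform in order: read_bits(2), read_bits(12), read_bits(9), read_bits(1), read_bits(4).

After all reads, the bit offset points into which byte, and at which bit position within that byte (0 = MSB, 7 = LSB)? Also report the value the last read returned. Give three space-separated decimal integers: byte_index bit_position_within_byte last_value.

Read 1: bits[0:2] width=2 -> value=3 (bin 11); offset now 2 = byte 0 bit 2; 54 bits remain
Read 2: bits[2:14] width=12 -> value=306 (bin 000100110010); offset now 14 = byte 1 bit 6; 42 bits remain
Read 3: bits[14:23] width=9 -> value=87 (bin 001010111); offset now 23 = byte 2 bit 7; 33 bits remain
Read 4: bits[23:24] width=1 -> value=0 (bin 0); offset now 24 = byte 3 bit 0; 32 bits remain
Read 5: bits[24:28] width=4 -> value=4 (bin 0100); offset now 28 = byte 3 bit 4; 28 bits remain

Answer: 3 4 4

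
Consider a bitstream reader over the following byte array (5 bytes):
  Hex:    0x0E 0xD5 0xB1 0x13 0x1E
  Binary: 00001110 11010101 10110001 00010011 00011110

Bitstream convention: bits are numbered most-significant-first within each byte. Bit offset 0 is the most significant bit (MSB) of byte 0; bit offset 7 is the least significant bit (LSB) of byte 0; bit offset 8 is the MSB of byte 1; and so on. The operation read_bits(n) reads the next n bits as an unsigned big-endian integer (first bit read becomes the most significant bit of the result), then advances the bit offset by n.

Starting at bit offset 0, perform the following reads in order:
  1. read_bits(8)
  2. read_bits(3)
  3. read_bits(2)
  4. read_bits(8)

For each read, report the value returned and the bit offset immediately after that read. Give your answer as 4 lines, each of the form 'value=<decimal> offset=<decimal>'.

Read 1: bits[0:8] width=8 -> value=14 (bin 00001110); offset now 8 = byte 1 bit 0; 32 bits remain
Read 2: bits[8:11] width=3 -> value=6 (bin 110); offset now 11 = byte 1 bit 3; 29 bits remain
Read 3: bits[11:13] width=2 -> value=2 (bin 10); offset now 13 = byte 1 bit 5; 27 bits remain
Read 4: bits[13:21] width=8 -> value=182 (bin 10110110); offset now 21 = byte 2 bit 5; 19 bits remain

Answer: value=14 offset=8
value=6 offset=11
value=2 offset=13
value=182 offset=21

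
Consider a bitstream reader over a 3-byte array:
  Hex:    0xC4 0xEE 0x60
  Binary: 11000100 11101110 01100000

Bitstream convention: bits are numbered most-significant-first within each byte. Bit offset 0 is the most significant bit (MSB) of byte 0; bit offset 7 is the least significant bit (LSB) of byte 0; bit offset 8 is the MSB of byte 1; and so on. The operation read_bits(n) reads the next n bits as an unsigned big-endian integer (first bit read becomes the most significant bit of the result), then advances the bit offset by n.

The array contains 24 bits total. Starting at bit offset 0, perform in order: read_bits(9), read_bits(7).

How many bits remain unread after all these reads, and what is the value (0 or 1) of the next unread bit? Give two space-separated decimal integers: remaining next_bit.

Answer: 8 0

Derivation:
Read 1: bits[0:9] width=9 -> value=393 (bin 110001001); offset now 9 = byte 1 bit 1; 15 bits remain
Read 2: bits[9:16] width=7 -> value=110 (bin 1101110); offset now 16 = byte 2 bit 0; 8 bits remain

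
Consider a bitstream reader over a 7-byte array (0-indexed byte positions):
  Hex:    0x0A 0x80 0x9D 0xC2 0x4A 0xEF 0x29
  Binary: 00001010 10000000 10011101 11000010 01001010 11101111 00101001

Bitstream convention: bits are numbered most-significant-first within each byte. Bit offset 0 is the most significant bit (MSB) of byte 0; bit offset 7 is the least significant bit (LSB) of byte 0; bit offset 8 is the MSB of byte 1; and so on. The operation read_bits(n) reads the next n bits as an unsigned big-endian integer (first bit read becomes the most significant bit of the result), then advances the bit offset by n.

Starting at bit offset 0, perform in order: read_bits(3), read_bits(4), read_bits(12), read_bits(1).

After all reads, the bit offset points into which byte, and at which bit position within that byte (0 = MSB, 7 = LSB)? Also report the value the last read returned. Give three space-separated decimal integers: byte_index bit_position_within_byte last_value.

Answer: 2 4 1

Derivation:
Read 1: bits[0:3] width=3 -> value=0 (bin 000); offset now 3 = byte 0 bit 3; 53 bits remain
Read 2: bits[3:7] width=4 -> value=5 (bin 0101); offset now 7 = byte 0 bit 7; 49 bits remain
Read 3: bits[7:19] width=12 -> value=1028 (bin 010000000100); offset now 19 = byte 2 bit 3; 37 bits remain
Read 4: bits[19:20] width=1 -> value=1 (bin 1); offset now 20 = byte 2 bit 4; 36 bits remain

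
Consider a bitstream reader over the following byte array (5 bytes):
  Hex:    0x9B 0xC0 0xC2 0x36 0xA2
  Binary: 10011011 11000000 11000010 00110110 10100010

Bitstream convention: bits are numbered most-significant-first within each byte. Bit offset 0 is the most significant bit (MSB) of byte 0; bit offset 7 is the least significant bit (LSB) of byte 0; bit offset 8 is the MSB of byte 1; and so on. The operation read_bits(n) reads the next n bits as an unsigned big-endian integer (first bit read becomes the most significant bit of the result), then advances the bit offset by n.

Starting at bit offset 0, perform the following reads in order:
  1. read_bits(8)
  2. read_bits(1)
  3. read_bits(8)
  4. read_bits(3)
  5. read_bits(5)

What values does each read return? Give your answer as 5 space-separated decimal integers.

Read 1: bits[0:8] width=8 -> value=155 (bin 10011011); offset now 8 = byte 1 bit 0; 32 bits remain
Read 2: bits[8:9] width=1 -> value=1 (bin 1); offset now 9 = byte 1 bit 1; 31 bits remain
Read 3: bits[9:17] width=8 -> value=129 (bin 10000001); offset now 17 = byte 2 bit 1; 23 bits remain
Read 4: bits[17:20] width=3 -> value=4 (bin 100); offset now 20 = byte 2 bit 4; 20 bits remain
Read 5: bits[20:25] width=5 -> value=4 (bin 00100); offset now 25 = byte 3 bit 1; 15 bits remain

Answer: 155 1 129 4 4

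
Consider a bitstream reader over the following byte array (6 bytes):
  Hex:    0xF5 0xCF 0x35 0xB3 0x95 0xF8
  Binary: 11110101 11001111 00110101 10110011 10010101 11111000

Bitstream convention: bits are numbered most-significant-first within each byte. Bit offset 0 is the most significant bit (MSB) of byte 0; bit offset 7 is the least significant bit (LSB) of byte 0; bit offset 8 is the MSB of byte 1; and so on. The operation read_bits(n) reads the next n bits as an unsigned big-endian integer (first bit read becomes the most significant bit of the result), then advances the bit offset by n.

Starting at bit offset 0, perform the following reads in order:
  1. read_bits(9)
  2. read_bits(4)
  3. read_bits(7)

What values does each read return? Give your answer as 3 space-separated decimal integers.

Read 1: bits[0:9] width=9 -> value=491 (bin 111101011); offset now 9 = byte 1 bit 1; 39 bits remain
Read 2: bits[9:13] width=4 -> value=9 (bin 1001); offset now 13 = byte 1 bit 5; 35 bits remain
Read 3: bits[13:20] width=7 -> value=115 (bin 1110011); offset now 20 = byte 2 bit 4; 28 bits remain

Answer: 491 9 115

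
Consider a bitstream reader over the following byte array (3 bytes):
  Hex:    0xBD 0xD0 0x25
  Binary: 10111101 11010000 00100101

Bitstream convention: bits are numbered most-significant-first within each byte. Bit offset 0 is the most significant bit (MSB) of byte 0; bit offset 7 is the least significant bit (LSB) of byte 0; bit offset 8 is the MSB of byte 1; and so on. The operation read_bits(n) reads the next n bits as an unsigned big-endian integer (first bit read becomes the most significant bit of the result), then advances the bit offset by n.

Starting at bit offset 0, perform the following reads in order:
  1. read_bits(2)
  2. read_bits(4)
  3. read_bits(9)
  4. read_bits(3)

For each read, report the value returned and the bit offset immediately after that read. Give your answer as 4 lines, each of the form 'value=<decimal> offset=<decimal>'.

Answer: value=2 offset=2
value=15 offset=6
value=232 offset=15
value=0 offset=18

Derivation:
Read 1: bits[0:2] width=2 -> value=2 (bin 10); offset now 2 = byte 0 bit 2; 22 bits remain
Read 2: bits[2:6] width=4 -> value=15 (bin 1111); offset now 6 = byte 0 bit 6; 18 bits remain
Read 3: bits[6:15] width=9 -> value=232 (bin 011101000); offset now 15 = byte 1 bit 7; 9 bits remain
Read 4: bits[15:18] width=3 -> value=0 (bin 000); offset now 18 = byte 2 bit 2; 6 bits remain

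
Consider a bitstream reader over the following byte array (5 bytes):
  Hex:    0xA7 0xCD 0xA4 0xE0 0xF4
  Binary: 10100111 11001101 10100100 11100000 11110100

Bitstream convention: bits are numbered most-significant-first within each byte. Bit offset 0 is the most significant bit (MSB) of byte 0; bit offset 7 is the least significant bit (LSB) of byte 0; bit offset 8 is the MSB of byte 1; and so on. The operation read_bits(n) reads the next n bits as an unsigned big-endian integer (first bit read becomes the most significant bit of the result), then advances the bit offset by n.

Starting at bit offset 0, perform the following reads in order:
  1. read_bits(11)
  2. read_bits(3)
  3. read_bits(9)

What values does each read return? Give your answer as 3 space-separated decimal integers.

Read 1: bits[0:11] width=11 -> value=1342 (bin 10100111110); offset now 11 = byte 1 bit 3; 29 bits remain
Read 2: bits[11:14] width=3 -> value=3 (bin 011); offset now 14 = byte 1 bit 6; 26 bits remain
Read 3: bits[14:23] width=9 -> value=210 (bin 011010010); offset now 23 = byte 2 bit 7; 17 bits remain

Answer: 1342 3 210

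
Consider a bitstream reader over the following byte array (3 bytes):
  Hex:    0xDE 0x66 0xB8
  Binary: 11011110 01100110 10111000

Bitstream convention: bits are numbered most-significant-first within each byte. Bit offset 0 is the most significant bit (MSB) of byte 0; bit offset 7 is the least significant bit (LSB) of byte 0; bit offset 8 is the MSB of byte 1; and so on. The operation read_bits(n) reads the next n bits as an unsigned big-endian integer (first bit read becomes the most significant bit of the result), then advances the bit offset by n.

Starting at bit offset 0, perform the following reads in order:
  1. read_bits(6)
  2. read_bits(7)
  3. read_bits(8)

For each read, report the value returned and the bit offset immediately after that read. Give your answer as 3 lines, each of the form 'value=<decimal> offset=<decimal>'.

Answer: value=55 offset=6
value=76 offset=13
value=215 offset=21

Derivation:
Read 1: bits[0:6] width=6 -> value=55 (bin 110111); offset now 6 = byte 0 bit 6; 18 bits remain
Read 2: bits[6:13] width=7 -> value=76 (bin 1001100); offset now 13 = byte 1 bit 5; 11 bits remain
Read 3: bits[13:21] width=8 -> value=215 (bin 11010111); offset now 21 = byte 2 bit 5; 3 bits remain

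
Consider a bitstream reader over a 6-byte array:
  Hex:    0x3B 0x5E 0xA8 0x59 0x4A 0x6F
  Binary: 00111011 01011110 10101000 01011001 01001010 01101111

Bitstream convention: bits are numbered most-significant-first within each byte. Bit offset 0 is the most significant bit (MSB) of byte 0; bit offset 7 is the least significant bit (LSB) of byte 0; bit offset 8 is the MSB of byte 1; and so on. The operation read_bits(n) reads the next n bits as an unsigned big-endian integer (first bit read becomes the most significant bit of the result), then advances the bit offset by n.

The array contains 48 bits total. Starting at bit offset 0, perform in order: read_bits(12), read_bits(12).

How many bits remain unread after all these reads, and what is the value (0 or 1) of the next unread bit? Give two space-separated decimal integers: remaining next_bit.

Read 1: bits[0:12] width=12 -> value=949 (bin 001110110101); offset now 12 = byte 1 bit 4; 36 bits remain
Read 2: bits[12:24] width=12 -> value=3752 (bin 111010101000); offset now 24 = byte 3 bit 0; 24 bits remain

Answer: 24 0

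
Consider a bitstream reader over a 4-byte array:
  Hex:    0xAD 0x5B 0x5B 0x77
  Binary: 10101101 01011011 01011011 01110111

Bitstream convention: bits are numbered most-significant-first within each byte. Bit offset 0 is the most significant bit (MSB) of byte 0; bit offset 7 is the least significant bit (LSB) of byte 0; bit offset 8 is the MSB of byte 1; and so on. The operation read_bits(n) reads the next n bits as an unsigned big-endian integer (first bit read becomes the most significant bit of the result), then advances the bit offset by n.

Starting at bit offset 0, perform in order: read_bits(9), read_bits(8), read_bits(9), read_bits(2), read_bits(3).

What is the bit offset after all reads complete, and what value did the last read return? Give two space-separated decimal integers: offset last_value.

Read 1: bits[0:9] width=9 -> value=346 (bin 101011010); offset now 9 = byte 1 bit 1; 23 bits remain
Read 2: bits[9:17] width=8 -> value=182 (bin 10110110); offset now 17 = byte 2 bit 1; 15 bits remain
Read 3: bits[17:26] width=9 -> value=365 (bin 101101101); offset now 26 = byte 3 bit 2; 6 bits remain
Read 4: bits[26:28] width=2 -> value=3 (bin 11); offset now 28 = byte 3 bit 4; 4 bits remain
Read 5: bits[28:31] width=3 -> value=3 (bin 011); offset now 31 = byte 3 bit 7; 1 bits remain

Answer: 31 3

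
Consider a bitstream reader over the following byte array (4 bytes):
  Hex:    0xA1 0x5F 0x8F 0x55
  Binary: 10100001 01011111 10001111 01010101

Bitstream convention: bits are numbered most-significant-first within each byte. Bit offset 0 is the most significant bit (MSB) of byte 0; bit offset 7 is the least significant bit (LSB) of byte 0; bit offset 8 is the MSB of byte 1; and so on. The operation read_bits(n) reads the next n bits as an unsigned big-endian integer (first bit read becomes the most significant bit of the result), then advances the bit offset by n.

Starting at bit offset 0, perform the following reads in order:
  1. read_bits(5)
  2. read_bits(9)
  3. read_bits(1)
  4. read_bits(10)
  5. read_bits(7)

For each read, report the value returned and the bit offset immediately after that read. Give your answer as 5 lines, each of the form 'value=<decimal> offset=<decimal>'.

Read 1: bits[0:5] width=5 -> value=20 (bin 10100); offset now 5 = byte 0 bit 5; 27 bits remain
Read 2: bits[5:14] width=9 -> value=87 (bin 001010111); offset now 14 = byte 1 bit 6; 18 bits remain
Read 3: bits[14:15] width=1 -> value=1 (bin 1); offset now 15 = byte 1 bit 7; 17 bits remain
Read 4: bits[15:25] width=10 -> value=798 (bin 1100011110); offset now 25 = byte 3 bit 1; 7 bits remain
Read 5: bits[25:32] width=7 -> value=85 (bin 1010101); offset now 32 = byte 4 bit 0; 0 bits remain

Answer: value=20 offset=5
value=87 offset=14
value=1 offset=15
value=798 offset=25
value=85 offset=32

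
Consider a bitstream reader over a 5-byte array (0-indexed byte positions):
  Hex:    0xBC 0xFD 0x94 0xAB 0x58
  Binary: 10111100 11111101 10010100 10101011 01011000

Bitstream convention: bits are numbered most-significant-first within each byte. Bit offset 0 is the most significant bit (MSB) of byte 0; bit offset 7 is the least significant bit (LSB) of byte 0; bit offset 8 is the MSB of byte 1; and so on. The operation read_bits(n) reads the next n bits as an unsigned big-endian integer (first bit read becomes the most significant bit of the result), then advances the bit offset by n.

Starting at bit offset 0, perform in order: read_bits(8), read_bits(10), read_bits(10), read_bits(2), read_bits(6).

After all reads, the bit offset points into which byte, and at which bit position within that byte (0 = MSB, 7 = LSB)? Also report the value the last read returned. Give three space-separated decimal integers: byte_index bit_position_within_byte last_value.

Read 1: bits[0:8] width=8 -> value=188 (bin 10111100); offset now 8 = byte 1 bit 0; 32 bits remain
Read 2: bits[8:18] width=10 -> value=1014 (bin 1111110110); offset now 18 = byte 2 bit 2; 22 bits remain
Read 3: bits[18:28] width=10 -> value=330 (bin 0101001010); offset now 28 = byte 3 bit 4; 12 bits remain
Read 4: bits[28:30] width=2 -> value=2 (bin 10); offset now 30 = byte 3 bit 6; 10 bits remain
Read 5: bits[30:36] width=6 -> value=53 (bin 110101); offset now 36 = byte 4 bit 4; 4 bits remain

Answer: 4 4 53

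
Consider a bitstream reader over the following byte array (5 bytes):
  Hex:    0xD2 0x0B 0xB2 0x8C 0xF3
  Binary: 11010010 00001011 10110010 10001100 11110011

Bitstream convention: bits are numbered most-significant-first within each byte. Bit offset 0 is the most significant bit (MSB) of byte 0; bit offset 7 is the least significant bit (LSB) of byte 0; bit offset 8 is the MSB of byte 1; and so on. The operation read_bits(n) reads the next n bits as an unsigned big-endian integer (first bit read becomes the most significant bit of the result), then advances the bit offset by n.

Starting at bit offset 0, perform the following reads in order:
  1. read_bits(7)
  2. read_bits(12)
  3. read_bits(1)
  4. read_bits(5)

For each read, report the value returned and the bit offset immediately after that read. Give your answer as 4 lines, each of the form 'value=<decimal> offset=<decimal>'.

Read 1: bits[0:7] width=7 -> value=105 (bin 1101001); offset now 7 = byte 0 bit 7; 33 bits remain
Read 2: bits[7:19] width=12 -> value=93 (bin 000001011101); offset now 19 = byte 2 bit 3; 21 bits remain
Read 3: bits[19:20] width=1 -> value=1 (bin 1); offset now 20 = byte 2 bit 4; 20 bits remain
Read 4: bits[20:25] width=5 -> value=5 (bin 00101); offset now 25 = byte 3 bit 1; 15 bits remain

Answer: value=105 offset=7
value=93 offset=19
value=1 offset=20
value=5 offset=25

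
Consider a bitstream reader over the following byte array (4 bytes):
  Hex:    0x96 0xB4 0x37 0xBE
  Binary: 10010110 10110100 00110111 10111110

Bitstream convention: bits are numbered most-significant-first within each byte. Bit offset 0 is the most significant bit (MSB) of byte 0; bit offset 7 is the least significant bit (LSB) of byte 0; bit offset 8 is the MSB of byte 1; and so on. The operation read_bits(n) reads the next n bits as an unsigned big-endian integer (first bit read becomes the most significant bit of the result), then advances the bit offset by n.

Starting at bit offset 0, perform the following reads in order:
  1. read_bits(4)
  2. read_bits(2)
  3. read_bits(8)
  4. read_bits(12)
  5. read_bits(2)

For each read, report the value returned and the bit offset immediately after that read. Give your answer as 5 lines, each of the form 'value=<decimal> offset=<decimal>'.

Read 1: bits[0:4] width=4 -> value=9 (bin 1001); offset now 4 = byte 0 bit 4; 28 bits remain
Read 2: bits[4:6] width=2 -> value=1 (bin 01); offset now 6 = byte 0 bit 6; 26 bits remain
Read 3: bits[6:14] width=8 -> value=173 (bin 10101101); offset now 14 = byte 1 bit 6; 18 bits remain
Read 4: bits[14:26] width=12 -> value=222 (bin 000011011110); offset now 26 = byte 3 bit 2; 6 bits remain
Read 5: bits[26:28] width=2 -> value=3 (bin 11); offset now 28 = byte 3 bit 4; 4 bits remain

Answer: value=9 offset=4
value=1 offset=6
value=173 offset=14
value=222 offset=26
value=3 offset=28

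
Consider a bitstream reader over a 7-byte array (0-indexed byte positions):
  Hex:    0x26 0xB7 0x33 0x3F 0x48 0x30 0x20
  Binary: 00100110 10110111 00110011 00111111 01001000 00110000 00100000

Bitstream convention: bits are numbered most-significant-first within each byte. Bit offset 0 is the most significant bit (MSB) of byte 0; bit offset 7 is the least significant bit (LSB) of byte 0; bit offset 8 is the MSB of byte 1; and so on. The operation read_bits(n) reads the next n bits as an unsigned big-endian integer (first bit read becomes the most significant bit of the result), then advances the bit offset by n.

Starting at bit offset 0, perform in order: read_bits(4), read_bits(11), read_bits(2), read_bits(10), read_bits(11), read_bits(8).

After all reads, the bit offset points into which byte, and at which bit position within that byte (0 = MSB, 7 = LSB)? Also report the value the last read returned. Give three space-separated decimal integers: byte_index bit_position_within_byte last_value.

Read 1: bits[0:4] width=4 -> value=2 (bin 0010); offset now 4 = byte 0 bit 4; 52 bits remain
Read 2: bits[4:15] width=11 -> value=859 (bin 01101011011); offset now 15 = byte 1 bit 7; 41 bits remain
Read 3: bits[15:17] width=2 -> value=2 (bin 10); offset now 17 = byte 2 bit 1; 39 bits remain
Read 4: bits[17:27] width=10 -> value=409 (bin 0110011001); offset now 27 = byte 3 bit 3; 29 bits remain
Read 5: bits[27:38] width=11 -> value=2002 (bin 11111010010); offset now 38 = byte 4 bit 6; 18 bits remain
Read 6: bits[38:46] width=8 -> value=12 (bin 00001100); offset now 46 = byte 5 bit 6; 10 bits remain

Answer: 5 6 12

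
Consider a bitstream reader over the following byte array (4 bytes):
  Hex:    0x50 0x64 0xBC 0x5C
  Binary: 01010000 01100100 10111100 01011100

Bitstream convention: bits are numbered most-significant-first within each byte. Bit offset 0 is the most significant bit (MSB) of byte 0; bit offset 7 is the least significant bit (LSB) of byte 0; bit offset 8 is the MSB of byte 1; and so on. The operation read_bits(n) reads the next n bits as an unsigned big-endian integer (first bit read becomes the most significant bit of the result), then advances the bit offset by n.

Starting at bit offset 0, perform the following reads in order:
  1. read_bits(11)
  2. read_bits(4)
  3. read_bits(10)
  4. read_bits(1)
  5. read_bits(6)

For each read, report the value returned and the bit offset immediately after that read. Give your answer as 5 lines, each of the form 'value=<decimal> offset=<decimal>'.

Read 1: bits[0:11] width=11 -> value=643 (bin 01010000011); offset now 11 = byte 1 bit 3; 21 bits remain
Read 2: bits[11:15] width=4 -> value=2 (bin 0010); offset now 15 = byte 1 bit 7; 17 bits remain
Read 3: bits[15:25] width=10 -> value=376 (bin 0101111000); offset now 25 = byte 3 bit 1; 7 bits remain
Read 4: bits[25:26] width=1 -> value=1 (bin 1); offset now 26 = byte 3 bit 2; 6 bits remain
Read 5: bits[26:32] width=6 -> value=28 (bin 011100); offset now 32 = byte 4 bit 0; 0 bits remain

Answer: value=643 offset=11
value=2 offset=15
value=376 offset=25
value=1 offset=26
value=28 offset=32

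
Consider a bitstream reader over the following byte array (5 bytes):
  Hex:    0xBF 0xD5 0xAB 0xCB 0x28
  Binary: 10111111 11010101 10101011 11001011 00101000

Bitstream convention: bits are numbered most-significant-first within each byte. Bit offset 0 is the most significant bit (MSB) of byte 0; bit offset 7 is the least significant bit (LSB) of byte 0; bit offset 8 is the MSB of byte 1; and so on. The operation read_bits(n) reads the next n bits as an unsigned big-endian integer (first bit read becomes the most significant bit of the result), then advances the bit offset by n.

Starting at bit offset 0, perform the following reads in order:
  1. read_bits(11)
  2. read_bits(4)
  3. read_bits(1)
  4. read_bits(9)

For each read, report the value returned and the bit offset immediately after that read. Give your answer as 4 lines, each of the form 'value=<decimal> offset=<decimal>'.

Read 1: bits[0:11] width=11 -> value=1534 (bin 10111111110); offset now 11 = byte 1 bit 3; 29 bits remain
Read 2: bits[11:15] width=4 -> value=10 (bin 1010); offset now 15 = byte 1 bit 7; 25 bits remain
Read 3: bits[15:16] width=1 -> value=1 (bin 1); offset now 16 = byte 2 bit 0; 24 bits remain
Read 4: bits[16:25] width=9 -> value=343 (bin 101010111); offset now 25 = byte 3 bit 1; 15 bits remain

Answer: value=1534 offset=11
value=10 offset=15
value=1 offset=16
value=343 offset=25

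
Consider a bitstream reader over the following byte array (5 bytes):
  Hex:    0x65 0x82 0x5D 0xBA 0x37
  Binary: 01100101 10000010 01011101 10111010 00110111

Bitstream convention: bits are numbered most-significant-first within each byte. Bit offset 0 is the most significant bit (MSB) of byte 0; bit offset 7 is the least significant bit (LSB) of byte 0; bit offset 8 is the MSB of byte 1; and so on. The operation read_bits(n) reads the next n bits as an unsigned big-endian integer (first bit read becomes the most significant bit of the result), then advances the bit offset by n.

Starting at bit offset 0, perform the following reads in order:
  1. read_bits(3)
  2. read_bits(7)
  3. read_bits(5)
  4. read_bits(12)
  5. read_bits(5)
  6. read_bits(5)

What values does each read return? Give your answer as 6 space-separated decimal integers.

Read 1: bits[0:3] width=3 -> value=3 (bin 011); offset now 3 = byte 0 bit 3; 37 bits remain
Read 2: bits[3:10] width=7 -> value=22 (bin 0010110); offset now 10 = byte 1 bit 2; 30 bits remain
Read 3: bits[10:15] width=5 -> value=1 (bin 00001); offset now 15 = byte 1 bit 7; 25 bits remain
Read 4: bits[15:27] width=12 -> value=749 (bin 001011101101); offset now 27 = byte 3 bit 3; 13 bits remain
Read 5: bits[27:32] width=5 -> value=26 (bin 11010); offset now 32 = byte 4 bit 0; 8 bits remain
Read 6: bits[32:37] width=5 -> value=6 (bin 00110); offset now 37 = byte 4 bit 5; 3 bits remain

Answer: 3 22 1 749 26 6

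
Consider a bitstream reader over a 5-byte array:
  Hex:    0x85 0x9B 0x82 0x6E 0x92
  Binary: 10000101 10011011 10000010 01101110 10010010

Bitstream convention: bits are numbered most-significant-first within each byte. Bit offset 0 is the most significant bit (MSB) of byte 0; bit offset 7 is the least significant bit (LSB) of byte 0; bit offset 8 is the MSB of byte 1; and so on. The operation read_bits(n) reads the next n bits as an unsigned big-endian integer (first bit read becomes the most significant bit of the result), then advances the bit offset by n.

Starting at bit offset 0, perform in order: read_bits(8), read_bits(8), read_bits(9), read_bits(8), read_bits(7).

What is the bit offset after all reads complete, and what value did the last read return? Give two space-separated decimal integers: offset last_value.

Answer: 40 18

Derivation:
Read 1: bits[0:8] width=8 -> value=133 (bin 10000101); offset now 8 = byte 1 bit 0; 32 bits remain
Read 2: bits[8:16] width=8 -> value=155 (bin 10011011); offset now 16 = byte 2 bit 0; 24 bits remain
Read 3: bits[16:25] width=9 -> value=260 (bin 100000100); offset now 25 = byte 3 bit 1; 15 bits remain
Read 4: bits[25:33] width=8 -> value=221 (bin 11011101); offset now 33 = byte 4 bit 1; 7 bits remain
Read 5: bits[33:40] width=7 -> value=18 (bin 0010010); offset now 40 = byte 5 bit 0; 0 bits remain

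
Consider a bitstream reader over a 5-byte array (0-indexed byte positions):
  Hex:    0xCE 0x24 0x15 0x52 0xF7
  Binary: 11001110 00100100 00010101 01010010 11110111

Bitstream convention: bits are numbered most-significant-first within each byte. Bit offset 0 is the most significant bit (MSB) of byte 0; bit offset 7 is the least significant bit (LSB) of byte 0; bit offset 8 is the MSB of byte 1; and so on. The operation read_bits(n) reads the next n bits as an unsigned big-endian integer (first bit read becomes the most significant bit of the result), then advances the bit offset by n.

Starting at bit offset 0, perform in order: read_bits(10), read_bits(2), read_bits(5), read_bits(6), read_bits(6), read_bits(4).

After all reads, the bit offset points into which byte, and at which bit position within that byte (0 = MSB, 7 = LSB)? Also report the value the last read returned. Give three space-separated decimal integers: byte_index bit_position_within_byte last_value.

Answer: 4 1 5

Derivation:
Read 1: bits[0:10] width=10 -> value=824 (bin 1100111000); offset now 10 = byte 1 bit 2; 30 bits remain
Read 2: bits[10:12] width=2 -> value=2 (bin 10); offset now 12 = byte 1 bit 4; 28 bits remain
Read 3: bits[12:17] width=5 -> value=8 (bin 01000); offset now 17 = byte 2 bit 1; 23 bits remain
Read 4: bits[17:23] width=6 -> value=10 (bin 001010); offset now 23 = byte 2 bit 7; 17 bits remain
Read 5: bits[23:29] width=6 -> value=42 (bin 101010); offset now 29 = byte 3 bit 5; 11 bits remain
Read 6: bits[29:33] width=4 -> value=5 (bin 0101); offset now 33 = byte 4 bit 1; 7 bits remain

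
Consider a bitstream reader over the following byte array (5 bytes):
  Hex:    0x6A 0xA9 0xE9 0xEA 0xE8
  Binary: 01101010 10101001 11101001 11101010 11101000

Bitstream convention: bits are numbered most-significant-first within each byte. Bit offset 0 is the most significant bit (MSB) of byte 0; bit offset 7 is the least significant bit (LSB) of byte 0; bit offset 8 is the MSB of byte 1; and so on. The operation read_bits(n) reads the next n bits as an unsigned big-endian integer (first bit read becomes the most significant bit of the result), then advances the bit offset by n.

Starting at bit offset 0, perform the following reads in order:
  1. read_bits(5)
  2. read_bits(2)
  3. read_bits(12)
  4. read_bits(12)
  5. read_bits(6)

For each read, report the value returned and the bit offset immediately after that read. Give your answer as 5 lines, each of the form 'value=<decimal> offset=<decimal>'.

Answer: value=13 offset=5
value=1 offset=7
value=1359 offset=19
value=1269 offset=31
value=29 offset=37

Derivation:
Read 1: bits[0:5] width=5 -> value=13 (bin 01101); offset now 5 = byte 0 bit 5; 35 bits remain
Read 2: bits[5:7] width=2 -> value=1 (bin 01); offset now 7 = byte 0 bit 7; 33 bits remain
Read 3: bits[7:19] width=12 -> value=1359 (bin 010101001111); offset now 19 = byte 2 bit 3; 21 bits remain
Read 4: bits[19:31] width=12 -> value=1269 (bin 010011110101); offset now 31 = byte 3 bit 7; 9 bits remain
Read 5: bits[31:37] width=6 -> value=29 (bin 011101); offset now 37 = byte 4 bit 5; 3 bits remain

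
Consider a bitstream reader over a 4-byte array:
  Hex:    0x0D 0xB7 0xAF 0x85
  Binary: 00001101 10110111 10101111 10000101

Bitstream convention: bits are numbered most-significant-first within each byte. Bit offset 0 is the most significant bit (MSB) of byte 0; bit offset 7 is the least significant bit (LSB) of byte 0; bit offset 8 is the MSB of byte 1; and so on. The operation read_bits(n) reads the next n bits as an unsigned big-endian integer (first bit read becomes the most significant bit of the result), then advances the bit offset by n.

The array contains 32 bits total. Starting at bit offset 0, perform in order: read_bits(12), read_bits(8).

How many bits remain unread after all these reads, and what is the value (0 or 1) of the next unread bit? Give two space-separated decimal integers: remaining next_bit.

Read 1: bits[0:12] width=12 -> value=219 (bin 000011011011); offset now 12 = byte 1 bit 4; 20 bits remain
Read 2: bits[12:20] width=8 -> value=122 (bin 01111010); offset now 20 = byte 2 bit 4; 12 bits remain

Answer: 12 1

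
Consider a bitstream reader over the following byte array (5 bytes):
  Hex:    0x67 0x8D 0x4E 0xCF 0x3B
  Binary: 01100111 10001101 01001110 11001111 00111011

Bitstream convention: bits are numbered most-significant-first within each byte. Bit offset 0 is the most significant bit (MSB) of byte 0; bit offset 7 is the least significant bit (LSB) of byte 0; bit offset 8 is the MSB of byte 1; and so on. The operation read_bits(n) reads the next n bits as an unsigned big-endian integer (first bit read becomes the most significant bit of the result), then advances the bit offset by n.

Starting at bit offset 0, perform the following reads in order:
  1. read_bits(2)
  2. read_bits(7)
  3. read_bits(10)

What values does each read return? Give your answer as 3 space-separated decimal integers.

Answer: 1 79 106

Derivation:
Read 1: bits[0:2] width=2 -> value=1 (bin 01); offset now 2 = byte 0 bit 2; 38 bits remain
Read 2: bits[2:9] width=7 -> value=79 (bin 1001111); offset now 9 = byte 1 bit 1; 31 bits remain
Read 3: bits[9:19] width=10 -> value=106 (bin 0001101010); offset now 19 = byte 2 bit 3; 21 bits remain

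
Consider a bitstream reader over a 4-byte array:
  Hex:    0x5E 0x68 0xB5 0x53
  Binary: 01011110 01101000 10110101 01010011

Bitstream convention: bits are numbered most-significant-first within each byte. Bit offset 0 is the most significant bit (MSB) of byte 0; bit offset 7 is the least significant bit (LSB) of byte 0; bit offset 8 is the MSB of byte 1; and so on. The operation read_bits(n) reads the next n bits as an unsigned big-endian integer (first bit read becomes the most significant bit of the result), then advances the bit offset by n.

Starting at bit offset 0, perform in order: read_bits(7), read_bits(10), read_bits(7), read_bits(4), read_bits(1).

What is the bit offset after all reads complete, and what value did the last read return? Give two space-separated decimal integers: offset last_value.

Answer: 29 0

Derivation:
Read 1: bits[0:7] width=7 -> value=47 (bin 0101111); offset now 7 = byte 0 bit 7; 25 bits remain
Read 2: bits[7:17] width=10 -> value=209 (bin 0011010001); offset now 17 = byte 2 bit 1; 15 bits remain
Read 3: bits[17:24] width=7 -> value=53 (bin 0110101); offset now 24 = byte 3 bit 0; 8 bits remain
Read 4: bits[24:28] width=4 -> value=5 (bin 0101); offset now 28 = byte 3 bit 4; 4 bits remain
Read 5: bits[28:29] width=1 -> value=0 (bin 0); offset now 29 = byte 3 bit 5; 3 bits remain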